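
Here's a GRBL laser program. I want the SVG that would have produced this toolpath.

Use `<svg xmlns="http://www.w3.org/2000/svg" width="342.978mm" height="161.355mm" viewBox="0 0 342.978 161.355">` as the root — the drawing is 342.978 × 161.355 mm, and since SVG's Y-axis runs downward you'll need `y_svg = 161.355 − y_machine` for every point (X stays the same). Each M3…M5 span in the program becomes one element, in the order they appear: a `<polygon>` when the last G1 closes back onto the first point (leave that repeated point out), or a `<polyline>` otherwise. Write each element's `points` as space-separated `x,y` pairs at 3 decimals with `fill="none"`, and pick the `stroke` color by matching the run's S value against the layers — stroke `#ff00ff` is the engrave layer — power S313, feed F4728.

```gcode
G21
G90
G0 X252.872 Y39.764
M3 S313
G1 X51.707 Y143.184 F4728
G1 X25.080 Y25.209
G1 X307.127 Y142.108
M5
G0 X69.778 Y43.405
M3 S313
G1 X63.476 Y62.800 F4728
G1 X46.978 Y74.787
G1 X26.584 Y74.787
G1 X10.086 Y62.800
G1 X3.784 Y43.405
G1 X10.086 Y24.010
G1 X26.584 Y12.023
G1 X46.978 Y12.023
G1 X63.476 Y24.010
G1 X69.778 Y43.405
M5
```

<svg xmlns="http://www.w3.org/2000/svg" width="342.978mm" height="161.355mm" viewBox="0 0 342.978 161.355">
  <polyline points="252.872,121.591 51.707,18.171 25.080,136.146 307.127,19.247" fill="none" stroke="#ff00ff"/>
  <polygon points="69.778,117.950 63.476,98.555 46.978,86.568 26.584,86.568 10.086,98.555 3.784,117.950 10.086,137.345 26.584,149.332 46.978,149.332 63.476,137.345" fill="none" stroke="#ff00ff"/>
</svg>

Each laser-on run becomes one SVG element. Flip Y back into SVG space with y_svg = 161.355 − y_machine. Every run uses S313, so all elements get stroke `#ff00ff` (engrave).

Run 1: The run is open, so emit a `<polyline>` with points (Y-flipped): 252.872,121.591 51.707,18.171 25.080,136.146 307.127,19.247.

Run 2: The run returns to its start, so emit a `<polygon>` with points (Y-flipped): 69.778,117.950 63.476,98.555 46.978,86.568 26.584,86.568 10.086,98.555 3.784,117.950 10.086,137.345 26.584,149.332 46.978,149.332 63.476,137.345.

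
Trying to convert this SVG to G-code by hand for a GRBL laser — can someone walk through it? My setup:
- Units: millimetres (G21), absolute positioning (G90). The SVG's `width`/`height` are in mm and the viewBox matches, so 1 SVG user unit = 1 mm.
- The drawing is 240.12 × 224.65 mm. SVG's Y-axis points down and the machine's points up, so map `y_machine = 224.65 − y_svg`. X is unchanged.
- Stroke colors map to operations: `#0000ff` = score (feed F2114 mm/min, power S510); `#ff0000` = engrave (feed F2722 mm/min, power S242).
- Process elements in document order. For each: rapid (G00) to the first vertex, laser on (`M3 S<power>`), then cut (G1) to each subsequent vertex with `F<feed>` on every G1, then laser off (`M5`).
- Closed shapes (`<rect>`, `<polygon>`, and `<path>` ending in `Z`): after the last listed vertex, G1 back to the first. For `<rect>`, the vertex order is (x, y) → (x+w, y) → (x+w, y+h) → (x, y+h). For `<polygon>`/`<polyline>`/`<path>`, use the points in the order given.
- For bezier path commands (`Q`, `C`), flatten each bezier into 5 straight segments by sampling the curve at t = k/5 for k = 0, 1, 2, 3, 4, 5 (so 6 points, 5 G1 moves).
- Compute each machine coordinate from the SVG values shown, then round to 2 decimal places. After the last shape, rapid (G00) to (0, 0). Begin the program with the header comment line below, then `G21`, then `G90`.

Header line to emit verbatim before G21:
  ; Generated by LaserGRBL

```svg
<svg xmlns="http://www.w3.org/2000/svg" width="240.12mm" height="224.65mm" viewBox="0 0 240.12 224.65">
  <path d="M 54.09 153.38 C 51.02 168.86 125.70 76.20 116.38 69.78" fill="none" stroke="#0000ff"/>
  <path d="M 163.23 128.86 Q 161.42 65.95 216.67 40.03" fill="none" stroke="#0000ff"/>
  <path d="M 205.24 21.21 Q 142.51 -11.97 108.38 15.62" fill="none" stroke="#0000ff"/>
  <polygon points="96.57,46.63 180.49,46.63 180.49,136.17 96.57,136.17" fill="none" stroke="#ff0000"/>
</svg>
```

1 u = 1 mm; y_m = 224.65 − y.

[1] `<path>` cubic bezier, #0000ff→score S510 F2114: (54.09,71.27) → (60.28,73.40) → (77.37,92.16) → (97.60,118.21) → (113.19,142.22) → (116.38,154.87)

[2] `<path>` quadratic bezier, #0000ff→score S510 F2114: (163.23,95.79) → (164.79,119.47) → (170.91,140.20) → (181.60,157.97) → (196.85,172.77) → (216.67,184.62)

[3] `<path>` quadratic bezier, #0000ff→score S510 F2114: (205.24,203.44) → (181.29,214.28) → (159.63,220.26) → (140.26,221.38) → (123.18,217.64) → (108.38,209.03)

[4] `<polygon>` rectangle, #ff0000→engrave S242 F2722: (96.57,178.02) → (180.49,178.02) → (180.49,88.48) → (96.57,88.48) → (96.57,178.02) (closed)

; Generated by LaserGRBL
G21
G90
G00 X54.09 Y71.27
M3 S510
G1 X60.28 Y73.40 F2114
G1 X77.37 Y92.16 F2114
G1 X97.60 Y118.21 F2114
G1 X113.19 Y142.22 F2114
G1 X116.38 Y154.87 F2114
M5
G00 X163.23 Y95.79
M3 S510
G1 X164.79 Y119.47 F2114
G1 X170.91 Y140.20 F2114
G1 X181.60 Y157.97 F2114
G1 X196.85 Y172.77 F2114
G1 X216.67 Y184.62 F2114
M5
G00 X205.24 Y203.44
M3 S510
G1 X181.29 Y214.28 F2114
G1 X159.63 Y220.26 F2114
G1 X140.26 Y221.38 F2114
G1 X123.18 Y217.64 F2114
G1 X108.38 Y209.03 F2114
M5
G00 X96.57 Y178.02
M3 S242
G1 X180.49 Y178.02 F2722
G1 X180.49 Y88.48 F2722
G1 X96.57 Y88.48 F2722
G1 X96.57 Y178.02 F2722
M5
G00 X0.00 Y0.00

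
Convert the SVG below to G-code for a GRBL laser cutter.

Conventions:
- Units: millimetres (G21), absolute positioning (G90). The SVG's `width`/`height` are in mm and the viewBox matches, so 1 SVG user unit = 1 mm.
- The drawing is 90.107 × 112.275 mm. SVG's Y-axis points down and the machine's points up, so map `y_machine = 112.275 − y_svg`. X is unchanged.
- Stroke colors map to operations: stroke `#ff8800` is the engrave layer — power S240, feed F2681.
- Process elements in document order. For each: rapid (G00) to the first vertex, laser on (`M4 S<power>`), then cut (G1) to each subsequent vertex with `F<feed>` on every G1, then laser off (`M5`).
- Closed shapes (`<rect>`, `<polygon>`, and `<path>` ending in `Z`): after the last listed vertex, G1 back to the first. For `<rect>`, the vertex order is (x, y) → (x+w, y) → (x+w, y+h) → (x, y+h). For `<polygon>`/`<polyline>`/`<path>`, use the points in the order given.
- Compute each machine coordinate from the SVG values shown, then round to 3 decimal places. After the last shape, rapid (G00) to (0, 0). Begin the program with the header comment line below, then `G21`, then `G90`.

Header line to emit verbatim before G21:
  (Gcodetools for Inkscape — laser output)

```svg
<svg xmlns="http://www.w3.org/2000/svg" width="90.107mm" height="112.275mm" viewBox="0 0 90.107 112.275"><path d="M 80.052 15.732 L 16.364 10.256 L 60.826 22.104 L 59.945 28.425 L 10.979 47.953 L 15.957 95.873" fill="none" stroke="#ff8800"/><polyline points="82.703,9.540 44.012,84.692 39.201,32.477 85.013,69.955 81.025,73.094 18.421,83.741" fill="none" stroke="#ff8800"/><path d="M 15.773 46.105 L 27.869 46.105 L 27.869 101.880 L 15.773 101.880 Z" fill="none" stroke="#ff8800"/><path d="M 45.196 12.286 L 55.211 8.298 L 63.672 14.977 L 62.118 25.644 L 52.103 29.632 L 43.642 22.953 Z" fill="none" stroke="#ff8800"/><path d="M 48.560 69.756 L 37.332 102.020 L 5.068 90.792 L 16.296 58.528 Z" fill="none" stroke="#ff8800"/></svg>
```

1 u = 1 mm; y_m = 112.275 − y.

[1] `<path>` open polyline, #ff8800→engrave S240 F2681: (80.052,96.543) → (16.364,102.019) → (60.826,90.171) → (59.945,83.850) → (10.979,64.322) → (15.957,16.402)

[2] `<polyline>` open polyline, #ff8800→engrave S240 F2681: (82.703,102.735) → (44.012,27.583) → (39.201,79.798) → (85.013,42.320) → (81.025,39.181) → (18.421,28.534)

[3] `<path>` rectangle, #ff8800→engrave S240 F2681: (15.773,66.170) → (27.869,66.170) → (27.869,10.395) → (15.773,10.395) → (15.773,66.170) (closed)

[4] `<path>` regular polygon, #ff8800→engrave S240 F2681: (45.196,99.989) → (55.211,103.977) → (63.672,97.298) → (62.118,86.631) → (52.103,82.643) → (43.642,89.322) → (45.196,99.989) (closed)

[5] `<path>` regular polygon, #ff8800→engrave S240 F2681: (48.560,42.519) → (37.332,10.255) → (5.068,21.483) → (16.296,53.747) → (48.560,42.519) (closed)

(Gcodetools for Inkscape — laser output)
G21
G90
G00 X80.052 Y96.543
M4 S240
G1 X16.364 Y102.019 F2681
G1 X60.826 Y90.171 F2681
G1 X59.945 Y83.850 F2681
G1 X10.979 Y64.322 F2681
G1 X15.957 Y16.402 F2681
M5
G00 X82.703 Y102.735
M4 S240
G1 X44.012 Y27.583 F2681
G1 X39.201 Y79.798 F2681
G1 X85.013 Y42.320 F2681
G1 X81.025 Y39.181 F2681
G1 X18.421 Y28.534 F2681
M5
G00 X15.773 Y66.170
M4 S240
G1 X27.869 Y66.170 F2681
G1 X27.869 Y10.395 F2681
G1 X15.773 Y10.395 F2681
G1 X15.773 Y66.170 F2681
M5
G00 X45.196 Y99.989
M4 S240
G1 X55.211 Y103.977 F2681
G1 X63.672 Y97.298 F2681
G1 X62.118 Y86.631 F2681
G1 X52.103 Y82.643 F2681
G1 X43.642 Y89.322 F2681
G1 X45.196 Y99.989 F2681
M5
G00 X48.560 Y42.519
M4 S240
G1 X37.332 Y10.255 F2681
G1 X5.068 Y21.483 F2681
G1 X16.296 Y53.747 F2681
G1 X48.560 Y42.519 F2681
M5
G00 X0.000 Y0.000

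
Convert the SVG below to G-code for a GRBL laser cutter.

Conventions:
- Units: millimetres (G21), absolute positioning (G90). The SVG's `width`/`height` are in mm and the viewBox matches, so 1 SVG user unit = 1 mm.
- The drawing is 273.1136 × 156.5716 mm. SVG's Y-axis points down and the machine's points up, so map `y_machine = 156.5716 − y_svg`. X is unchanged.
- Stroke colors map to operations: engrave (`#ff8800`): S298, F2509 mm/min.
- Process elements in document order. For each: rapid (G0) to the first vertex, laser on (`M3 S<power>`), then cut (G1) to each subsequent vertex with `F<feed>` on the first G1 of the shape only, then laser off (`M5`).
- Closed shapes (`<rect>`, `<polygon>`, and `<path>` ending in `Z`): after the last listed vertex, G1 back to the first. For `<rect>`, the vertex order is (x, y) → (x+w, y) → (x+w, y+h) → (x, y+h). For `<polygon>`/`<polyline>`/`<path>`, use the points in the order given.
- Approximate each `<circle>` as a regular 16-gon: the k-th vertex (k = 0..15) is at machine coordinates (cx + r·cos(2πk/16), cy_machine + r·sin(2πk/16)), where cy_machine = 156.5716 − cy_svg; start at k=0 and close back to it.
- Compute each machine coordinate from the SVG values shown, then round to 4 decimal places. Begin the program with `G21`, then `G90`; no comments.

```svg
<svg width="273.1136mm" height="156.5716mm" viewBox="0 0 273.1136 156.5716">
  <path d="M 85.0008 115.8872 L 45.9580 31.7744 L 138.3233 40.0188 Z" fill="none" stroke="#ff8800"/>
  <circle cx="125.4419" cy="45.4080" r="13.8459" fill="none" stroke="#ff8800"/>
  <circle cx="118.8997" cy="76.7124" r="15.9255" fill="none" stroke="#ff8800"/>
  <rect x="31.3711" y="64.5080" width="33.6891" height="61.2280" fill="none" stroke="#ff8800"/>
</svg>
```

viewBox `0 0 273.1136 156.5716` with mm width/height → 1 unit = 1 mm. Flip: y_m = 156.5716 − y_svg.

**Shape 1** — `<path>` regular polygon, stroke `#ff8800` → engrave (S298, F2509). Machine vertices: (85.0008,40.6844) → (45.9580,124.7972) → (138.3233,116.5528) → (85.0008,40.6844). Closed: final G1 returns to the first vertex.

**Shape 2** — `<circle>` circle, stroke `#ff8800` → engrave (S298, F2509). Machine vertices: (139.2878,111.1636) → (138.2338,116.4622) → (135.2324,120.9541) → (130.7405,123.9555) → (125.4419,125.0095) → (120.1433,123.9555) → (115.6514,120.9541) → (112.6500,116.4622) → (111.5960,111.1636) → (112.6500,105.8650) → (115.6514,101.3731) → (120.1433,98.3717) → (125.4419,97.3177) → (130.7405,98.3717) → (135.2324,101.3731) → (138.2338,105.8650) → (139.2878,111.1636). Closed: final G1 returns to the first vertex.

**Shape 3** — `<circle>` circle, stroke `#ff8800` → engrave (S298, F2509). Machine vertices: (134.8252,79.8592) → (133.6129,85.9536) → (130.1607,91.1202) → (124.9941,94.5724) → (118.8997,95.7847) → (112.8053,94.5724) → (107.6387,91.1202) → (104.1865,85.9536) → (102.9742,79.8592) → (104.1865,73.7648) → (107.6387,68.5982) → (112.8053,65.1460) → (118.8997,63.9337) → (124.9941,65.1460) → (130.1607,68.5982) → (133.6129,73.7648) → (134.8252,79.8592). Closed: final G1 returns to the first vertex.

**Shape 4** — `<rect>` rectangle, stroke `#ff8800` → engrave (S298, F2509). Machine vertices: (31.3711,92.0636) → (65.0602,92.0636) → (65.0602,30.8356) → (31.3711,30.8356) → (31.3711,92.0636). Closed: final G1 returns to the first vertex.

G21
G90
G0 X85.0008 Y40.6844
M3 S298
G1 X45.9580 Y124.7972 F2509
G1 X138.3233 Y116.5528
G1 X85.0008 Y40.6844
M5
G0 X139.2878 Y111.1636
M3 S298
G1 X138.2338 Y116.4622 F2509
G1 X135.2324 Y120.9541
G1 X130.7405 Y123.9555
G1 X125.4419 Y125.0095
G1 X120.1433 Y123.9555
G1 X115.6514 Y120.9541
G1 X112.6500 Y116.4622
G1 X111.5960 Y111.1636
G1 X112.6500 Y105.8650
G1 X115.6514 Y101.3731
G1 X120.1433 Y98.3717
G1 X125.4419 Y97.3177
G1 X130.7405 Y98.3717
G1 X135.2324 Y101.3731
G1 X138.2338 Y105.8650
G1 X139.2878 Y111.1636
M5
G0 X134.8252 Y79.8592
M3 S298
G1 X133.6129 Y85.9536 F2509
G1 X130.1607 Y91.1202
G1 X124.9941 Y94.5724
G1 X118.8997 Y95.7847
G1 X112.8053 Y94.5724
G1 X107.6387 Y91.1202
G1 X104.1865 Y85.9536
G1 X102.9742 Y79.8592
G1 X104.1865 Y73.7648
G1 X107.6387 Y68.5982
G1 X112.8053 Y65.1460
G1 X118.8997 Y63.9337
G1 X124.9941 Y65.1460
G1 X130.1607 Y68.5982
G1 X133.6129 Y73.7648
G1 X134.8252 Y79.8592
M5
G0 X31.3711 Y92.0636
M3 S298
G1 X65.0602 Y92.0636 F2509
G1 X65.0602 Y30.8356
G1 X31.3711 Y30.8356
G1 X31.3711 Y92.0636
M5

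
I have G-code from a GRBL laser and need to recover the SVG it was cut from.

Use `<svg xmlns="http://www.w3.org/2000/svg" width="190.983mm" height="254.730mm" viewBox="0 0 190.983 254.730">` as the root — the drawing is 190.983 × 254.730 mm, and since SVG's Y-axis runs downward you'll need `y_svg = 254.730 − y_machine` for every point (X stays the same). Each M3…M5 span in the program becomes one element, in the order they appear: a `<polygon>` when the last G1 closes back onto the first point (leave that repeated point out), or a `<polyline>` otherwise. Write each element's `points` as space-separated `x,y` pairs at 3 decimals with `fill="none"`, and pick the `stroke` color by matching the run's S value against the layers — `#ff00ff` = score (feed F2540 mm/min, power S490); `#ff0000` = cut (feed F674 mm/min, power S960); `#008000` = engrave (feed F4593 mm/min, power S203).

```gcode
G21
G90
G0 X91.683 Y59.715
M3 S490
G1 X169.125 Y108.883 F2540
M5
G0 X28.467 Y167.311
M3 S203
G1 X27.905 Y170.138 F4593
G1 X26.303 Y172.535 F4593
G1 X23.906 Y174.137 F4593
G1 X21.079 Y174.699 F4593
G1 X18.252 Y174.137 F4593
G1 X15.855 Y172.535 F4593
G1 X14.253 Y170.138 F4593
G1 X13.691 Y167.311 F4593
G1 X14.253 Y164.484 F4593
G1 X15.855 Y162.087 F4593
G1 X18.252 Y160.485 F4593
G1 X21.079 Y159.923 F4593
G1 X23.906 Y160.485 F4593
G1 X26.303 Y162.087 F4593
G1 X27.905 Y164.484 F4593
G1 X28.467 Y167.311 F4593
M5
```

<svg xmlns="http://www.w3.org/2000/svg" width="190.983mm" height="254.730mm" viewBox="0 0 190.983 254.730">
  <polyline points="91.683,195.015 169.125,145.847" fill="none" stroke="#ff00ff"/>
  <polygon points="28.467,87.419 27.905,84.592 26.303,82.195 23.906,80.593 21.079,80.031 18.252,80.593 15.855,82.195 14.253,84.592 13.691,87.419 14.253,90.246 15.855,92.643 18.252,94.245 21.079,94.807 23.906,94.245 26.303,92.643 27.905,90.246" fill="none" stroke="#008000"/>
</svg>

Machine Y-up, SVG Y-down with viewBox height 254.730, so y_svg = 254.730 − y_machine; X carries over.

Run 1: power S490 maps to stroke `#ff00ff` (score). The run is open, so emit a `<polyline>` with points (Y-flipped): 91.683,195.015 169.125,145.847.

Run 2: the run's S203 means `#008000` (engrave). The run returns to its start, so emit a `<polygon>` with points (Y-flipped): 28.467,87.419 27.905,84.592 26.303,82.195 23.906,80.593 21.079,80.031 18.252,80.593 15.855,82.195 14.253,84.592 13.691,87.419 14.253,90.246 15.855,92.643 18.252,94.245 21.079,94.807 23.906,94.245 26.303,92.643 27.905,90.246.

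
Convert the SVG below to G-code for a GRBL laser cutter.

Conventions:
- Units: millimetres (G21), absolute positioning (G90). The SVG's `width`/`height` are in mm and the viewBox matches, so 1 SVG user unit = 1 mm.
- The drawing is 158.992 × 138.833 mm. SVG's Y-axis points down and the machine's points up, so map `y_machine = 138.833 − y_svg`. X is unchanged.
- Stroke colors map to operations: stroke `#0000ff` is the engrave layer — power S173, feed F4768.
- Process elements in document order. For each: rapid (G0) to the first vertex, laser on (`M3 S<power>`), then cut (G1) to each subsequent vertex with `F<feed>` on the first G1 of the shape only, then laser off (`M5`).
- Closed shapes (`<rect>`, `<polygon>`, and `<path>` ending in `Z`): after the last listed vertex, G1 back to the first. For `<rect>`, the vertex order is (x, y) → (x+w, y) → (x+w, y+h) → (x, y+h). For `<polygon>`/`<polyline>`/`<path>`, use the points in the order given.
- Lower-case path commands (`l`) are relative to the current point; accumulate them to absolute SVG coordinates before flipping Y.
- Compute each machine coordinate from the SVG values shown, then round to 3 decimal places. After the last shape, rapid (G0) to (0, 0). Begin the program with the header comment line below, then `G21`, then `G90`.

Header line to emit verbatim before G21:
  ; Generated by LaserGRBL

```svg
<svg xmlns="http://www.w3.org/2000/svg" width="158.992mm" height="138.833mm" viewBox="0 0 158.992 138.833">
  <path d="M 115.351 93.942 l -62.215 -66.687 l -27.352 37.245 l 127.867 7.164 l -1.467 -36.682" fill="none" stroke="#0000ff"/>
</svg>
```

; Generated by LaserGRBL
G21
G90
G0 X115.351 Y44.891
M3 S173
G1 X53.136 Y111.578 F4768
G1 X25.784 Y74.333
G1 X153.651 Y67.169
G1 X152.184 Y103.851
M5
G0 X0.000 Y0.000

viewBox `0 0 158.992 138.833` with mm width/height → 1 unit = 1 mm. Flip: y_m = 138.833 − y_svg.

**Shape 1** — `<path>` open polyline, stroke `#0000ff` → engrave (S173, F4768). Machine vertices: (115.351,44.891) → (53.136,111.578) → (25.784,74.333) → (153.651,67.169) → (152.184,103.851). Open path.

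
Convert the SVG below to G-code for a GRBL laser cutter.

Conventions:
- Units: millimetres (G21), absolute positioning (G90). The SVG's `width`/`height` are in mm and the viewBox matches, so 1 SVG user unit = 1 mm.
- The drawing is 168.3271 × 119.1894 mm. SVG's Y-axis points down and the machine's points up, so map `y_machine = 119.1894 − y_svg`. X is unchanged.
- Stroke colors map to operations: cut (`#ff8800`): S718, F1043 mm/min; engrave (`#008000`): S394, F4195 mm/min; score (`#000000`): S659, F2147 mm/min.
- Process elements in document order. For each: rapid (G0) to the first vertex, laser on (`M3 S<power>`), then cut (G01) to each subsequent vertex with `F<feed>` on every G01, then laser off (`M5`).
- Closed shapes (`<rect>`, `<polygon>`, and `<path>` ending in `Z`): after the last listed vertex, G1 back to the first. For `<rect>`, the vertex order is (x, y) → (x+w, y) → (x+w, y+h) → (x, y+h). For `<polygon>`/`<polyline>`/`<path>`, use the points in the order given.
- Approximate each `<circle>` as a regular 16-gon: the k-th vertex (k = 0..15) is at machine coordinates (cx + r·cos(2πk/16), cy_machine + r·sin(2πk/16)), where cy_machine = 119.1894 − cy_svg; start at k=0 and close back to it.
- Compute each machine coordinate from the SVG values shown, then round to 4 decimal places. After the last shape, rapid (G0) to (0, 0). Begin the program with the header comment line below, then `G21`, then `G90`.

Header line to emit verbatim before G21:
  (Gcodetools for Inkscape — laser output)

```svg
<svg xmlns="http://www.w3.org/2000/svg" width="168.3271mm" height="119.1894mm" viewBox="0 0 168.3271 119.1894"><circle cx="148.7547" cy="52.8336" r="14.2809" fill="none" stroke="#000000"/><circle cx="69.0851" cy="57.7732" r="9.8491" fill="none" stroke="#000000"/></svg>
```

Since the viewBox matches the mm dimensions, user units are millimetres directly. The only transform is the Y-flip y_m = 119.1894 − y_svg.

Shape 1 is a circle drawn with `<circle>`. Its stroke #000000 means score at S659, F2147. After flipping Y the toolpath is (163.0356,66.3558) → (161.9485,71.8209) → (158.8528,76.4539) → (154.2198,79.5496) → (148.7547,80.6367) → (143.2896,79.5496) → (138.6566,76.4539) → (135.5609,71.8209) → (134.4738,66.3558) → (135.5609,60.8907) → (138.6566,56.2577) → (143.2896,53.1620) → (148.7547,52.0749) → (154.2198,53.1620) → (158.8528,56.2577) → (161.9485,60.8907) → (163.0356,66.3558), returning to the start.

Shape 2 is a circle drawn with `<circle>`. Its stroke #000000 means score at S659, F2147. After flipping Y the toolpath is (78.9342,61.4162) → (78.1845,65.1853) → (76.0495,68.3806) → (72.8542,70.5156) → (69.0851,71.2653) → (65.3160,70.5156) → (62.1207,68.3806) → (59.9857,65.1853) → (59.2360,61.4162) → (59.9857,57.6471) → (62.1207,54.4518) → (65.3160,52.3168) → (69.0851,51.5671) → (72.8542,52.3168) → (76.0495,54.4518) → (78.1845,57.6471) → (78.9342,61.4162), returning to the start.

(Gcodetools for Inkscape — laser output)
G21
G90
G0 X163.0356 Y66.3558
M3 S659
G01 X161.9485 Y71.8209 F2147
G01 X158.8528 Y76.4539 F2147
G01 X154.2198 Y79.5496 F2147
G01 X148.7547 Y80.6367 F2147
G01 X143.2896 Y79.5496 F2147
G01 X138.6566 Y76.4539 F2147
G01 X135.5609 Y71.8209 F2147
G01 X134.4738 Y66.3558 F2147
G01 X135.5609 Y60.8907 F2147
G01 X138.6566 Y56.2577 F2147
G01 X143.2896 Y53.1620 F2147
G01 X148.7547 Y52.0749 F2147
G01 X154.2198 Y53.1620 F2147
G01 X158.8528 Y56.2577 F2147
G01 X161.9485 Y60.8907 F2147
G01 X163.0356 Y66.3558 F2147
M5
G0 X78.9342 Y61.4162
M3 S659
G01 X78.1845 Y65.1853 F2147
G01 X76.0495 Y68.3806 F2147
G01 X72.8542 Y70.5156 F2147
G01 X69.0851 Y71.2653 F2147
G01 X65.3160 Y70.5156 F2147
G01 X62.1207 Y68.3806 F2147
G01 X59.9857 Y65.1853 F2147
G01 X59.2360 Y61.4162 F2147
G01 X59.9857 Y57.6471 F2147
G01 X62.1207 Y54.4518 F2147
G01 X65.3160 Y52.3168 F2147
G01 X69.0851 Y51.5671 F2147
G01 X72.8542 Y52.3168 F2147
G01 X76.0495 Y54.4518 F2147
G01 X78.1845 Y57.6471 F2147
G01 X78.9342 Y61.4162 F2147
M5
G0 X0.0000 Y0.0000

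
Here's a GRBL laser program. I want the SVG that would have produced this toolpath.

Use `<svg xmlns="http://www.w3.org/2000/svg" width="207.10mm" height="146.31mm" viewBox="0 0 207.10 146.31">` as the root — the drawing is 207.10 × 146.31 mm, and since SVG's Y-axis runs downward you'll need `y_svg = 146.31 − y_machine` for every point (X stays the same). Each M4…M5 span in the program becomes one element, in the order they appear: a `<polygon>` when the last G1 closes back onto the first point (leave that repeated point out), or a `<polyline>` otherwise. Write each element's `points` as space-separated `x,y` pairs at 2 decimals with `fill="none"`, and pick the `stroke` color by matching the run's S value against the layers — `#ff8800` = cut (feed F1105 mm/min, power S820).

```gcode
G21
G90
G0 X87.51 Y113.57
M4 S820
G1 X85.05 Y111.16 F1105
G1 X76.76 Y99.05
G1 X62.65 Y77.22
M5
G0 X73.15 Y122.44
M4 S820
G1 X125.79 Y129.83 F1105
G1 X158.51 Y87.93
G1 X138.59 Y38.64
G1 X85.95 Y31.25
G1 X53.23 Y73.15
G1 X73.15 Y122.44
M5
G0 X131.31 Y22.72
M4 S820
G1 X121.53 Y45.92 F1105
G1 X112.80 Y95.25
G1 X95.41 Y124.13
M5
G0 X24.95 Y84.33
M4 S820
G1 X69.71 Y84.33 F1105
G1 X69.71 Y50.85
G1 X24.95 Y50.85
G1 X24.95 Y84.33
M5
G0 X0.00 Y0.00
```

<svg xmlns="http://www.w3.org/2000/svg" width="207.10mm" height="146.31mm" viewBox="0 0 207.10 146.31">
  <polyline points="87.51,32.74 85.05,35.15 76.76,47.26 62.65,69.09" fill="none" stroke="#ff8800"/>
  <polygon points="73.15,23.87 125.79,16.48 158.51,58.38 138.59,107.67 85.95,115.06 53.23,73.16" fill="none" stroke="#ff8800"/>
  <polyline points="131.31,123.59 121.53,100.39 112.80,51.06 95.41,22.18" fill="none" stroke="#ff8800"/>
  <polygon points="24.95,61.98 69.71,61.98 69.71,95.46 24.95,95.46" fill="none" stroke="#ff8800"/>
</svg>

y_svg = 146.31 − y_m. Every run uses S820, so all elements get stroke `#ff8800` (cut).

[1] open run; points: 87.51,32.74 85.05,35.15 76.76,47.26 62.65,69.09

[2] closed run; points: 73.15,23.87 125.79,16.48 158.51,58.38 138.59,107.67 85.95,115.06 53.23,73.16

[3] open run; points: 131.31,123.59 121.53,100.39 112.80,51.06 95.41,22.18

[4] closed run; points: 24.95,61.98 69.71,61.98 69.71,95.46 24.95,95.46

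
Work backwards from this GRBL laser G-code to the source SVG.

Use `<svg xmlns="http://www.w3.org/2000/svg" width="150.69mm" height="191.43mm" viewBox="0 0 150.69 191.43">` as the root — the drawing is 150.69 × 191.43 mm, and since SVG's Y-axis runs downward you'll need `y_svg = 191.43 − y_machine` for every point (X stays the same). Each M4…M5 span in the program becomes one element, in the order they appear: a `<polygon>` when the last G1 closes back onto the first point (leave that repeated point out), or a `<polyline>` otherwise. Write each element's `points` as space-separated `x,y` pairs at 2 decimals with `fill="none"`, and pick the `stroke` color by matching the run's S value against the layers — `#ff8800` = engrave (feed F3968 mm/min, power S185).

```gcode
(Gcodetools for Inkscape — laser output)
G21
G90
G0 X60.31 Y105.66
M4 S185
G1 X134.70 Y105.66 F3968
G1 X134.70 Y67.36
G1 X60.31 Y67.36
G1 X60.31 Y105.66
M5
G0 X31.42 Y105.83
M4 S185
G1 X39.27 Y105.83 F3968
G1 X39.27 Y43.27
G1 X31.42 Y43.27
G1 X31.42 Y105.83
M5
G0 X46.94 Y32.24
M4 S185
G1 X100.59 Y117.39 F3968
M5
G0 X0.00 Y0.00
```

y_svg = 191.43 − y_m. Every run uses S185, so all elements get stroke `#ff8800` (engrave).

[1] closed run; points: 60.31,85.77 134.70,85.77 134.70,124.07 60.31,124.07

[2] closed run; points: 31.42,85.60 39.27,85.60 39.27,148.16 31.42,148.16

[3] open run; points: 46.94,159.19 100.59,74.04

<svg xmlns="http://www.w3.org/2000/svg" width="150.69mm" height="191.43mm" viewBox="0 0 150.69 191.43">
  <polygon points="60.31,85.77 134.70,85.77 134.70,124.07 60.31,124.07" fill="none" stroke="#ff8800"/>
  <polygon points="31.42,85.60 39.27,85.60 39.27,148.16 31.42,148.16" fill="none" stroke="#ff8800"/>
  <polyline points="46.94,159.19 100.59,74.04" fill="none" stroke="#ff8800"/>
</svg>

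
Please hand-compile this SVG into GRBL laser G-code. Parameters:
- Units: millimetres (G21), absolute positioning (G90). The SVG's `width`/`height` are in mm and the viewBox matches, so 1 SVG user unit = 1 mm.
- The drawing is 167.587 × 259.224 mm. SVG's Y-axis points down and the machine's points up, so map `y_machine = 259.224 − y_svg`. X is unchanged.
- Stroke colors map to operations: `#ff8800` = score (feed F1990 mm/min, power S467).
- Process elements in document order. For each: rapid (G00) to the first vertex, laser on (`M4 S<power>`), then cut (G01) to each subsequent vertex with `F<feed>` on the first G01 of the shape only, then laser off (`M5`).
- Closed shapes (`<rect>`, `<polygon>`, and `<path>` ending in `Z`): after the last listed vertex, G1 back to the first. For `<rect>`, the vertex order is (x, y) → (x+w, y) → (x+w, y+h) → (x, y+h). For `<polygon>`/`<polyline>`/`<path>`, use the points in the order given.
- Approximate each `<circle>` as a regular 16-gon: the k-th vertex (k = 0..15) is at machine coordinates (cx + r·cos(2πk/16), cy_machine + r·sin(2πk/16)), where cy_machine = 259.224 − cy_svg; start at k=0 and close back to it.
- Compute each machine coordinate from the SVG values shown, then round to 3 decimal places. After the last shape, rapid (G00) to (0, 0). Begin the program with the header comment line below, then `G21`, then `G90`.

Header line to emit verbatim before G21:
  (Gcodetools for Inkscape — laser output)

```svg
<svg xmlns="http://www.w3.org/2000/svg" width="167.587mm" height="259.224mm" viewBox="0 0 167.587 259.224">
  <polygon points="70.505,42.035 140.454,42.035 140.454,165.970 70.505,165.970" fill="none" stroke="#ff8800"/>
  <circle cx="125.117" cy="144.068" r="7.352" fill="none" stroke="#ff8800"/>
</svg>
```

1 u = 1 mm; y_m = 259.224 − y.

[1] `<polygon>` rectangle, #ff8800→score S467 F1990: (70.505,217.189) → (140.454,217.189) → (140.454,93.254) → (70.505,93.254) → (70.505,217.189) (closed)

[2] `<circle>` circle, #ff8800→score S467 F1990: (132.469,115.156) → (131.909,117.969) → (130.316,120.355) → (127.930,121.948) → (125.117,122.508) → (122.304,121.948) → (119.918,120.355) → (118.325,117.969) → (117.765,115.156) → (118.325,112.343) → (119.918,109.957) → (122.304,108.364) → (125.117,107.804) → (127.930,108.364) → (130.316,109.957) → (131.909,112.343) → (132.469,115.156) (closed)

(Gcodetools for Inkscape — laser output)
G21
G90
G00 X70.505 Y217.189
M4 S467
G01 X140.454 Y217.189 F1990
G01 X140.454 Y93.254
G01 X70.505 Y93.254
G01 X70.505 Y217.189
M5
G00 X132.469 Y115.156
M4 S467
G01 X131.909 Y117.969 F1990
G01 X130.316 Y120.355
G01 X127.930 Y121.948
G01 X125.117 Y122.508
G01 X122.304 Y121.948
G01 X119.918 Y120.355
G01 X118.325 Y117.969
G01 X117.765 Y115.156
G01 X118.325 Y112.343
G01 X119.918 Y109.957
G01 X122.304 Y108.364
G01 X125.117 Y107.804
G01 X127.930 Y108.364
G01 X130.316 Y109.957
G01 X131.909 Y112.343
G01 X132.469 Y115.156
M5
G00 X0.000 Y0.000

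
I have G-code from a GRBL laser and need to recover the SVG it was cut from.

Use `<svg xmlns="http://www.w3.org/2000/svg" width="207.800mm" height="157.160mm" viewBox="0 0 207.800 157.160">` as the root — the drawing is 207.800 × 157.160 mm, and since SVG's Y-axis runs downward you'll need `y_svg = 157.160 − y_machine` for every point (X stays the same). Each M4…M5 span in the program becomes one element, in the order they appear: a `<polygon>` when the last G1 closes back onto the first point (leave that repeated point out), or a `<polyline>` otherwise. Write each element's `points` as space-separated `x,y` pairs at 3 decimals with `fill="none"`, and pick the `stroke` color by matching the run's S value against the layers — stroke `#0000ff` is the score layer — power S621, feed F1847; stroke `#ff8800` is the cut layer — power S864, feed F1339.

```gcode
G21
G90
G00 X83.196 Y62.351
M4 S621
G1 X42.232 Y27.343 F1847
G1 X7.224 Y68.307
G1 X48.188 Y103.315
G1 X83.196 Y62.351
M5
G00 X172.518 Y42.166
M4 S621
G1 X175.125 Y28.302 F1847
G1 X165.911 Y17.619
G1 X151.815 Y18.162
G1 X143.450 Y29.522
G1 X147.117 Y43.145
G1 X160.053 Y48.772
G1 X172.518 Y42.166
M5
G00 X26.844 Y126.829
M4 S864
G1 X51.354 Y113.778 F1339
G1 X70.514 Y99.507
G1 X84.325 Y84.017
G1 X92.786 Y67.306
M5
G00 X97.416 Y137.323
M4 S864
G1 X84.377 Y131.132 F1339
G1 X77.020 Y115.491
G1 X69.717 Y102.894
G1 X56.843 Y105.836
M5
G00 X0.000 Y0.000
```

Machine Y-up, SVG Y-down with viewBox height 157.160, so y_svg = 157.160 − y_machine; X carries over.

Run 1: S621 ⇒ score layer `#0000ff`. The run returns to its start, so emit a `<polygon>` with points (Y-flipped): 83.196,94.809 42.232,129.817 7.224,88.853 48.188,53.845.

Run 2: S621 ⇒ score layer `#0000ff`. The run returns to its start, so emit a `<polygon>` with points (Y-flipped): 172.518,114.994 175.125,128.858 165.911,139.541 151.815,138.998 143.450,127.638 147.117,114.015 160.053,108.388.

Run 3: S864 ⇒ cut layer `#ff8800`. The run is open, so emit a `<polyline>` with points (Y-flipped): 26.844,30.331 51.354,43.382 70.514,57.653 84.325,73.143 92.786,89.854.

Run 4: the run's S864 means `#ff8800` (cut). The run is open, so emit a `<polyline>` with points (Y-flipped): 97.416,19.837 84.377,26.028 77.020,41.669 69.717,54.266 56.843,51.324.

<svg xmlns="http://www.w3.org/2000/svg" width="207.800mm" height="157.160mm" viewBox="0 0 207.800 157.160">
  <polygon points="83.196,94.809 42.232,129.817 7.224,88.853 48.188,53.845" fill="none" stroke="#0000ff"/>
  <polygon points="172.518,114.994 175.125,128.858 165.911,139.541 151.815,138.998 143.450,127.638 147.117,114.015 160.053,108.388" fill="none" stroke="#0000ff"/>
  <polyline points="26.844,30.331 51.354,43.382 70.514,57.653 84.325,73.143 92.786,89.854" fill="none" stroke="#ff8800"/>
  <polyline points="97.416,19.837 84.377,26.028 77.020,41.669 69.717,54.266 56.843,51.324" fill="none" stroke="#ff8800"/>
</svg>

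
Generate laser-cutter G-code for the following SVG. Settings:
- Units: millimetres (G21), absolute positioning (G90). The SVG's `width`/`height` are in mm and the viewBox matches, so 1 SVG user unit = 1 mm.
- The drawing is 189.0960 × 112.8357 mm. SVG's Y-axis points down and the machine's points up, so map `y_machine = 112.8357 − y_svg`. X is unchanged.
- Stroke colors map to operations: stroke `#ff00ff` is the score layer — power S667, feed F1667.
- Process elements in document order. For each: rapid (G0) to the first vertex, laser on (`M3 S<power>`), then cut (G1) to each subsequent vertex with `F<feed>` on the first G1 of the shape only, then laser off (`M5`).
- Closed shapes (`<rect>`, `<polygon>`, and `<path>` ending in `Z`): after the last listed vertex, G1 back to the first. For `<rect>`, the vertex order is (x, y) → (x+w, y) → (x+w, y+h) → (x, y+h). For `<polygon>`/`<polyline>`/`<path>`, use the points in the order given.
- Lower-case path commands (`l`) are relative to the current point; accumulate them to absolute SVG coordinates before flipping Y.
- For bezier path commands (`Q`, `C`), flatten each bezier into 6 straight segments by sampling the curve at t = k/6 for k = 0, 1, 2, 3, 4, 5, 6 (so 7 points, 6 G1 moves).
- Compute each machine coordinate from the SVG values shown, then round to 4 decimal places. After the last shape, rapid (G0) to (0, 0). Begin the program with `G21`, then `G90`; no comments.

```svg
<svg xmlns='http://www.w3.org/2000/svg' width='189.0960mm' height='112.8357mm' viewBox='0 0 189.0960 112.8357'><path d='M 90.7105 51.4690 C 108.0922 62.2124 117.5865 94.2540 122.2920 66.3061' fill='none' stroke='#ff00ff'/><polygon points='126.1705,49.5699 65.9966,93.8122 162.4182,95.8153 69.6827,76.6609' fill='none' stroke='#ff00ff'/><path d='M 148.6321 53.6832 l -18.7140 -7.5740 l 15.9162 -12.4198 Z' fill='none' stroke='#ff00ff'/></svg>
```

1 u = 1 mm; y_m = 112.8357 − y.

[1] `<path>` cubic bezier, #ff00ff→score S667 F1667: (90.7105,61.3667) → (98.7584,54.5965) → (105.5778,46.5346) → (111.2548,39.4389) → (115.8755,35.5675) → (119.5258,37.1784) → (122.2920,46.5296)

[2] `<polygon>` closed polygon, #ff00ff→score S667 F1667: (126.1705,63.2658) → (65.9966,19.0235) → (162.4182,17.0204) → (69.6827,36.1748) → (126.1705,63.2658) (closed)

[3] `<path>` regular polygon, #ff00ff→score S667 F1667: (148.6321,59.1525) → (129.9181,66.7265) → (145.8343,79.1463) → (148.6321,59.1525) (closed)

G21
G90
G0 X90.7105 Y61.3667
M3 S667
G1 X98.7584 Y54.5965 F1667
G1 X105.5778 Y46.5346
G1 X111.2548 Y39.4389
G1 X115.8755 Y35.5675
G1 X119.5258 Y37.1784
G1 X122.2920 Y46.5296
M5
G0 X126.1705 Y63.2658
M3 S667
G1 X65.9966 Y19.0235 F1667
G1 X162.4182 Y17.0204
G1 X69.6827 Y36.1748
G1 X126.1705 Y63.2658
M5
G0 X148.6321 Y59.1525
M3 S667
G1 X129.9181 Y66.7265 F1667
G1 X145.8343 Y79.1463
G1 X148.6321 Y59.1525
M5
G0 X0.0000 Y0.0000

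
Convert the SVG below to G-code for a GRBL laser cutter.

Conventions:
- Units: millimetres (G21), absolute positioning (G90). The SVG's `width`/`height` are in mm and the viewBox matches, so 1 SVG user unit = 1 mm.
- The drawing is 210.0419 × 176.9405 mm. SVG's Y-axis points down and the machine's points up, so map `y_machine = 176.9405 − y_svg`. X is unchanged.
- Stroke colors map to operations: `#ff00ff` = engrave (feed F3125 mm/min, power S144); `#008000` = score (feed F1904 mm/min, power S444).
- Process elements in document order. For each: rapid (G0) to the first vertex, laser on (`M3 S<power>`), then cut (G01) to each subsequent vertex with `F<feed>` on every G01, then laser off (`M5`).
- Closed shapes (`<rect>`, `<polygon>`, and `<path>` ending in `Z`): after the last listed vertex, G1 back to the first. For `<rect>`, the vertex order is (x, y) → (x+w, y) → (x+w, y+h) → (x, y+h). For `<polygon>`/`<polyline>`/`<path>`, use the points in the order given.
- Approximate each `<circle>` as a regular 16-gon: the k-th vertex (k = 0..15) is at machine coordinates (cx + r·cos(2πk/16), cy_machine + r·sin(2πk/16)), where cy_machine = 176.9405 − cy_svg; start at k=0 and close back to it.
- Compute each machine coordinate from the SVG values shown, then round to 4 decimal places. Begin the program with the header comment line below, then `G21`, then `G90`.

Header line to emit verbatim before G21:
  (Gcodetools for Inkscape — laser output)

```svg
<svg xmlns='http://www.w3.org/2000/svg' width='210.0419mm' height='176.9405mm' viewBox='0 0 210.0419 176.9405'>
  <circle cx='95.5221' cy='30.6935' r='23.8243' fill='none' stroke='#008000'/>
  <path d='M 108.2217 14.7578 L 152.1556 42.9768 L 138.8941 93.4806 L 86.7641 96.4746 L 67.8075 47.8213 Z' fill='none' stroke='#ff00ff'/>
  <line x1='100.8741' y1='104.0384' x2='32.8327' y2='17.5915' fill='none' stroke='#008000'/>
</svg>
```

(Gcodetools for Inkscape — laser output)
G21
G90
G0 X119.3464 Y146.2470
M3 S444
G01 X117.5329 Y155.3642 F1904
G01 X112.3684 Y163.0933 F1904
G01 X104.6393 Y168.2578 F1904
G01 X95.5221 Y170.0713 F1904
G01 X86.4049 Y168.2578 F1904
G01 X78.6758 Y163.0933 F1904
G01 X73.5113 Y155.3642 F1904
G01 X71.6978 Y146.2470 F1904
G01 X73.5113 Y137.1298 F1904
G01 X78.6758 Y129.4007 F1904
G01 X86.4049 Y124.2362 F1904
G01 X95.5221 Y122.4227 F1904
G01 X104.6393 Y124.2362 F1904
G01 X112.3684 Y129.4007 F1904
G01 X117.5329 Y137.1298 F1904
G01 X119.3464 Y146.2470 F1904
M5
G0 X108.2217 Y162.1827
M3 S144
G01 X152.1556 Y133.9637 F3125
G01 X138.8941 Y83.4599 F3125
G01 X86.7641 Y80.4659 F3125
G01 X67.8075 Y129.1192 F3125
G01 X108.2217 Y162.1827 F3125
M5
G0 X100.8741 Y72.9021
M3 S444
G01 X32.8327 Y159.3490 F1904
M5

Since the viewBox matches the mm dimensions, user units are millimetres directly. The only transform is the Y-flip y_m = 176.9405 − y_svg.

Shape 1 is a circle drawn with `<circle>`. Its stroke #008000 means score at S444, F1904. After flipping Y the toolpath is (119.3464,146.2470) → (117.5329,155.3642) → (112.3684,163.0933) → (104.6393,168.2578) → (95.5221,170.0713) → (86.4049,168.2578) → (78.6758,163.0933) → (73.5113,155.3642) → (71.6978,146.2470) → (73.5113,137.1298) → (78.6758,129.4007) → (86.4049,124.2362) → (95.5221,122.4227) → (104.6393,124.2362) → (112.3684,129.4007) → (117.5329,137.1298) → (119.3464,146.2470), returning to the start.

Shape 2 is a regular polygon drawn with `<path>`. Its stroke #ff00ff means engrave at S144, F3125. After flipping Y the toolpath is (108.2217,162.1827) → (152.1556,133.9637) → (138.8941,83.4599) → (86.7641,80.4659) → (67.8075,129.1192) → (108.2217,162.1827), returning to the start.

Shape 3 is a line segment drawn with `<line>`. Its stroke #008000 means score at S444, F1904. After flipping Y the toolpath is (100.8741,72.9021) → (32.8327,159.3490).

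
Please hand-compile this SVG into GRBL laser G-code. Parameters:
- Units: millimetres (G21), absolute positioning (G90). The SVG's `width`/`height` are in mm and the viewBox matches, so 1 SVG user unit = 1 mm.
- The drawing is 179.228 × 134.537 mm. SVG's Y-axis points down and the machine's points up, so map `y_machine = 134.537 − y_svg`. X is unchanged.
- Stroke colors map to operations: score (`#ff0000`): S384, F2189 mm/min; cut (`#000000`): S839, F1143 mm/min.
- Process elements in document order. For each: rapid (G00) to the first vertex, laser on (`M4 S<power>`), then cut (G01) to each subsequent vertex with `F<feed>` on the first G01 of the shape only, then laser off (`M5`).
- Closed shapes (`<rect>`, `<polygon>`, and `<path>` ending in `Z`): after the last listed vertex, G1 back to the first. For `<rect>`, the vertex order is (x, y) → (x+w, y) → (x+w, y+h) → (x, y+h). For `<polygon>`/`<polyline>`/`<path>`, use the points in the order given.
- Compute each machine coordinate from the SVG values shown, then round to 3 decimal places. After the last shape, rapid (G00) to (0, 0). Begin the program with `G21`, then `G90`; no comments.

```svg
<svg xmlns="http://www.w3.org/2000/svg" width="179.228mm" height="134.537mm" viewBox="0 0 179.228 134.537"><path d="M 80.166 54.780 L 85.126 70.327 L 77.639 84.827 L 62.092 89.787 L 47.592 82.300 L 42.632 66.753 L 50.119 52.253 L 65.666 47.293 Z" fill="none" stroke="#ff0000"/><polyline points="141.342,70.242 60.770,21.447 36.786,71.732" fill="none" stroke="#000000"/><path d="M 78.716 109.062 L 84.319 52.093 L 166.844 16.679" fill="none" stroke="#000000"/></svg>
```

1 u = 1 mm; y_m = 134.537 − y.

[1] `<path>` regular polygon, #ff0000→score S384 F2189: (80.166,79.757) → (85.126,64.210) → (77.639,49.710) → (62.092,44.750) → (47.592,52.237) → (42.632,67.784) → (50.119,82.284) → (65.666,87.244) → (80.166,79.757) (closed)

[2] `<polyline>` open polyline, #000000→cut S839 F1143: (141.342,64.295) → (60.770,113.090) → (36.786,62.805)

[3] `<path>` open polyline, #000000→cut S839 F1143: (78.716,25.475) → (84.319,82.444) → (166.844,117.858)

G21
G90
G00 X80.166 Y79.757
M4 S384
G01 X85.126 Y64.210 F2189
G01 X77.639 Y49.710
G01 X62.092 Y44.750
G01 X47.592 Y52.237
G01 X42.632 Y67.784
G01 X50.119 Y82.284
G01 X65.666 Y87.244
G01 X80.166 Y79.757
M5
G00 X141.342 Y64.295
M4 S839
G01 X60.770 Y113.090 F1143
G01 X36.786 Y62.805
M5
G00 X78.716 Y25.475
M4 S839
G01 X84.319 Y82.444 F1143
G01 X166.844 Y117.858
M5
G00 X0.000 Y0.000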